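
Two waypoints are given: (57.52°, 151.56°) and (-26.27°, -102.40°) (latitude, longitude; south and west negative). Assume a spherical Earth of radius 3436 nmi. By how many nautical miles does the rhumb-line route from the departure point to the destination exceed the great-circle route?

Great circle: cos σ = sin φ₁ sin φ₂ + cos φ₁ cos φ₂ cos Δλ,  σ = 2.1018 rad → d_gc = 7221.9 nmi
Rhumb line: Δψ = -1.7089, q = Δφ/Δψ = 0.8558, d_rh = R√(Δφ²+q²Δλ²) = 7407.0 nmi
Excess = 7407.0 − 7221.9 = 185.1 ≈ 185 nmi

185 nmi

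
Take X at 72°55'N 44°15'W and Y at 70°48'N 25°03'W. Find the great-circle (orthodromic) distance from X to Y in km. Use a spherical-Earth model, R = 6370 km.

701 km

cos σ = sin φ₁ sin φ₂ + cos φ₁ cos φ₂ cos Δλ
      = sin(72.92°)sin(70.80°) + cos(72.92°)cos(70.80°)cos(19.20°) = 0.9939
σ = 6.309° → d = Rσ = 6370·0.11011 = 701 km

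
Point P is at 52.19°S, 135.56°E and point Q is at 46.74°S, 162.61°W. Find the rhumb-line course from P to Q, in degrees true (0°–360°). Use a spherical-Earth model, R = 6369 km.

82.3°

Δψ = ln[tan(π/4+φ₂/2)/tan(π/4+φ₁/2)] = +0.1466
Δλ = +1.0791 rad (taken the short way round)
course = atan2(Δλ, Δψ) = 82.27°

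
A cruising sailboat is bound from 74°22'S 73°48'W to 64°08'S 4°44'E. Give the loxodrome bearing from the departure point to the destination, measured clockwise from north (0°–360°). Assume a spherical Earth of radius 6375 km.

Δψ = ln[tan(π/4+φ₂/2)/tan(π/4+φ₁/2)] = +0.5145
Δλ = +1.3707 rad (taken the short way round)
course = atan2(Δλ, Δψ) = 69.43°

69.4°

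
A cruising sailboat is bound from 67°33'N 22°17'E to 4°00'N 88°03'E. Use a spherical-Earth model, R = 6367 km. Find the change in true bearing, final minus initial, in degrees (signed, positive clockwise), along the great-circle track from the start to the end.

At departure: θ₁ = atan2(sin Δλ cos φ₂, cos φ₁ sin φ₂ − sin φ₁ cos φ₂ cos Δλ) = 111.14°
At arrival: θ₂ = atan2(sin Δλ cos φ₁, −cos φ₂ sin φ₁ + sin φ₂ cos φ₁ cos Δλ) = 159.08°
Δθ = θ₂ − θ₁ = +47.9°

+47.9°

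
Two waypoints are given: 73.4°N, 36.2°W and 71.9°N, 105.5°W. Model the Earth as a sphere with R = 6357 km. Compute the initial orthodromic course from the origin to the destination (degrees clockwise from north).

θ = atan2( sin Δλ·cos φ₂ ,  cos φ₁ sin φ₂ − sin φ₁ cos φ₂ cos Δλ )
  = atan2(-0.2906, +0.1663) = 299.78°

299.8°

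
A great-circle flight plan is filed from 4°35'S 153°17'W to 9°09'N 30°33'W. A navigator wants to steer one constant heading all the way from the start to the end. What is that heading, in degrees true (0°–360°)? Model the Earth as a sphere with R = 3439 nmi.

83.6°

Δψ = ln[tan(π/4+φ₂/2)/tan(π/4+φ₁/2)] = +0.2405
Δλ = +2.1421 rad (taken the short way round)
course = atan2(Δλ, Δψ) = 83.60°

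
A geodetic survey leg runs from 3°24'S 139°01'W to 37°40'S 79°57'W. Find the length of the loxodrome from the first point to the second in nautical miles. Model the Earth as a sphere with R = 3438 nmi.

3850 nmi

Δψ = ln[tan(π/4+φ₂/2)/tan(π/4+φ₁/2)] = -0.6512;  Δφ = -0.5981 rad,  Δλ = +1.0309 rad
q = Δφ/Δψ = 0.9183
d = R·√(Δφ² + q²Δλ²) = 3438·1.11981 = 3850 nmi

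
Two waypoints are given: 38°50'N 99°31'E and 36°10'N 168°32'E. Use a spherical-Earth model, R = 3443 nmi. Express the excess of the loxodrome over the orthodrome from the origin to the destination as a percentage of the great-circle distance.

Great circle: σ = 0.9332 rad → d_gc = Rσ = 3213.1 nmi
Rhumb: Δφ = -0.0465, Δλ = +1.2046, Δψ = -0.0587, q = Δφ/Δψ = 0.7932 → d_rh = R√(Δφ²+q²Δλ²) = 3293.6 nmi
Excess = (3293.6 − 3213.1) / 3213.1 = 80.5 / 3213.1 = 2.51% ≈ 2.5%

2.5%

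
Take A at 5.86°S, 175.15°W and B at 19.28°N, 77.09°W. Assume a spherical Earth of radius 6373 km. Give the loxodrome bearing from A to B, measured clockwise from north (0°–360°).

75.4°

Δψ = ln[tan(π/4+φ₂/2)/tan(π/4+φ₁/2)] = +0.4455
Δλ = +1.7115 rad (taken the short way round)
course = atan2(Δλ, Δψ) = 75.41°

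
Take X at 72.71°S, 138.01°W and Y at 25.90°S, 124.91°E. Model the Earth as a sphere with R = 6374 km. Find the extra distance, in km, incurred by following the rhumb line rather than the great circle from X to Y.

Great circle: cos σ = sin φ₁ sin φ₂ + cos φ₁ cos φ₂ cos Δλ,  σ = 1.1766 rad → d_gc = 7499.3 km
Rhumb line: Δψ = +1.4153, q = Δφ/Δψ = 0.5772, d_rh = R√(Δφ²+q²Δλ²) = 8122.9 km
Excess = 8122.9 − 7499.3 = 623.6 ≈ 624 km

624 km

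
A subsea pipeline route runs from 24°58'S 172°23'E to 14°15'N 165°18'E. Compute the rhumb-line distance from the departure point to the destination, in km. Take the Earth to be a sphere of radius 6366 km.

Δψ = ln[tan(π/4+φ₂/2)/tan(π/4+φ₁/2)] = +0.7015;  Δφ = +0.6845 rad,  Δλ = -0.1236 rad
q = Δφ/Δψ = 0.9756
d = R·√(Δφ² + q²Δλ²) = 6366·0.69501 = 4424 km

4424 km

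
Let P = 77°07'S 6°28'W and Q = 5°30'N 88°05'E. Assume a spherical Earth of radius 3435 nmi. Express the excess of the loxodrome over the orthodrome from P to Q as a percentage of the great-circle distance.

Great circle: σ = 1.6821 rad → d_gc = Rσ = 5777.9 nmi
Rhumb: Δφ = +1.4419, Δλ = +1.6502, Δψ = +2.2774, q = Δφ/Δψ = 0.6332 → d_rh = R√(Δφ²+q²Δλ²) = 6116.7 nmi
Excess = (6116.7 − 5777.9) / 5777.9 = 338.8 / 5777.9 = 5.86% ≈ 5.9%

5.9%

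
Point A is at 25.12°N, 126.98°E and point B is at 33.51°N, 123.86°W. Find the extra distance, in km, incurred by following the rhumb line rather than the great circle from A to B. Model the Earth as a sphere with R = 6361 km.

Great circle: cos σ = sin φ₁ sin φ₂ + cos φ₁ cos φ₂ cos Δλ,  σ = 1.5842 rad → d_gc = 10077.1 km
Rhumb line: Δψ = +0.1682, q = Δφ/Δψ = 0.8707, d_rh = R√(Δφ²+q²Δλ²) = 10592.7 km
Excess = 10592.7 − 10077.1 = 515.6 ≈ 516 km

516 km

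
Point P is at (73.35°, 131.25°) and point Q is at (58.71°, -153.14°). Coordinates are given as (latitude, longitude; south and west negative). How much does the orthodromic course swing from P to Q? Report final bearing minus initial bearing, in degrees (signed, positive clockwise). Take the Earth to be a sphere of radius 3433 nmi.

At departure: θ₁ = atan2(sin Δλ cos φ₂, cos φ₁ sin φ₂ − sin φ₁ cos φ₂ cos Δλ) = 76.46°
At arrival: θ₂ = atan2(sin Δλ cos φ₁, −cos φ₂ sin φ₁ + sin φ₂ cos φ₁ cos Δλ) = 147.57°
Δθ = θ₂ − θ₁ = +71.1°

+71.1°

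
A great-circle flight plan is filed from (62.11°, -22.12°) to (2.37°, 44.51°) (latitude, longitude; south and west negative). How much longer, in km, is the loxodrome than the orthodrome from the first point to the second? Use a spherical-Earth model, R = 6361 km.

Great circle: cos σ = sin φ₁ sin φ₂ + cos φ₁ cos φ₂ cos Δλ,  σ = 1.3470 rad → d_gc = 8568.2 km
Rhumb line: Δψ = -1.3517, q = Δφ/Δψ = 0.7714, d_rh = R√(Δφ²+q²Δλ²) = 8749.1 km
Excess = 8749.1 − 8568.2 = 180.9 ≈ 181 km

181 km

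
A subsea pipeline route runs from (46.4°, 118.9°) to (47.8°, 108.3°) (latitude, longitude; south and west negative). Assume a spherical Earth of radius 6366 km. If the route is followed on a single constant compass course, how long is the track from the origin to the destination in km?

Rhumb course C = atan2(Δλ, Δψ) with Δψ = ln[tan(π/4+φ₂/2)/tan(π/4+φ₁/2)] = +0.0359, Δλ = -0.1850 → C = 280.98°
d = R·|Δφ| / |cos C| = 6366·0.02443 / 0.19049 = 817 km

817 km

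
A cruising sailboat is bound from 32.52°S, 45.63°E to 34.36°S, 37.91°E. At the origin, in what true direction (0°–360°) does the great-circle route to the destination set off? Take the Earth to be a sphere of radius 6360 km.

252.0°

θ = atan2( sin Δλ·cos φ₂ ,  cos φ₁ sin φ₂ − sin φ₁ cos φ₂ cos Δλ )
  = atan2(-0.1109, -0.0361) = 251.95°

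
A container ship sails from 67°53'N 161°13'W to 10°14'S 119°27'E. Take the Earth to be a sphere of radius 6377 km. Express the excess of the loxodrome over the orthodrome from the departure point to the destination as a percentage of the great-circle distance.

2.9%

Great circle: σ = 1.6670 rad → d_gc = Rσ = 10630.1 km
Rhumb: Δφ = -1.3634, Δλ = -1.3846, Δψ = -1.8121, q = Δφ/Δψ = 0.7524 → d_rh = R√(Δφ²+q²Δλ²) = 10942.0 km
Excess = (10942.0 − 10630.1) / 10630.1 = 311.9 / 10630.1 = 2.93% ≈ 2.9%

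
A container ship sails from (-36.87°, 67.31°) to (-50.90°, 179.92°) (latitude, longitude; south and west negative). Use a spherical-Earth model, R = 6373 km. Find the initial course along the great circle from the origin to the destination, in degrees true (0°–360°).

142.8°

θ = atan2( sin Δλ·cos φ₂ ,  cos φ₁ sin φ₂ − sin φ₁ cos φ₂ cos Δλ )
  = atan2(+0.5822, -0.7663) = 142.77°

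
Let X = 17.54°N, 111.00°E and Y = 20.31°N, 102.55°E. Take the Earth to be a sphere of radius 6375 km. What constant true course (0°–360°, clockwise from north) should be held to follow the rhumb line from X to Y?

Meridional parts: M(φ₁)=+0.3110, M(φ₂)=+0.3621 → ΔM = +0.0511;  Δλ = -0.1475 rad
tan C = Δλ / ΔM = -2.8853 → C = 289.12°

289.1°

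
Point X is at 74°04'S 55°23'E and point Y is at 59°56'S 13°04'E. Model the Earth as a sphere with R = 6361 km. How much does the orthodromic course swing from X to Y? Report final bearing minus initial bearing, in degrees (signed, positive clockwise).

+39.5°

Initial bearing θ₁ = atan2(sin Δλ cos φ₂, cos φ₁ sin φ₂ − sin φ₁ cos φ₂ cos Δλ) = 289.38°
Final bearing θ₂ = (initial bearing from the destination back to the start) + 180° = 328.88°
Δθ = θ₂ − θ₁ = +39.5°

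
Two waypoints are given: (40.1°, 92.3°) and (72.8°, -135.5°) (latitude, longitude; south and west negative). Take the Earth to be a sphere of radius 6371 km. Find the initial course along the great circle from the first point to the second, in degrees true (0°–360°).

14.3°

N = sin Δλ·cos φ₂ = +0.2191;  D = cos φ₁ sin φ₂ − sin φ₁ cos φ₂ cos Δλ = +0.8587
initial course = atan2(N, D) = 14.31°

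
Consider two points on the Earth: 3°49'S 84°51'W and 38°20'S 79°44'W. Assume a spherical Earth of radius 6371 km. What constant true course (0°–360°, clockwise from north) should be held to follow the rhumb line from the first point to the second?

Meridional parts: M(φ₁)=-0.0667, M(φ₂)=-0.7254 → ΔM = -0.6587;  Δλ = +0.0893 rad
tan C = Δλ / ΔM = -0.1356 → C = 172.28°

172.3°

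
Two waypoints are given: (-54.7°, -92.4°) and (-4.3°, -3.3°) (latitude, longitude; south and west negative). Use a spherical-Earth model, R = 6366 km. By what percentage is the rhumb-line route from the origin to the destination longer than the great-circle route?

3.4%

Great circle: σ = 1.5005 rad → d_gc = Rσ = 9552.1 km
Rhumb: Δφ = +0.8796, Δλ = +1.5551, Δψ = +1.0700, q = Δφ/Δψ = 0.8221 → d_rh = R√(Δφ²+q²Δλ²) = 9878.8 km
Excess = (9878.8 − 9552.1) / 9552.1 = 326.7 / 9552.1 = 3.42% ≈ 3.4%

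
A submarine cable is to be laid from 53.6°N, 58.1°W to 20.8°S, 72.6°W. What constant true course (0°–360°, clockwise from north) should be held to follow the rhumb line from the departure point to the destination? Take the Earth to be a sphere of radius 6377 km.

Meridional parts: M(φ₁)=+1.1124, M(φ₂)=-0.3713 → ΔM = -1.4836;  Δλ = -0.2531 rad
tan C = Δλ / ΔM = +0.1706 → C = 189.68°

189.7°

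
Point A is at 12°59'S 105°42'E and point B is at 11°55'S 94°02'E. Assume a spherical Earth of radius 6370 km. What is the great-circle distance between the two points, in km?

Haversine: a = sin²(Δφ/2)+cos φ₁ cos φ₂ sin²(Δλ/2) = 0.00994;  σ = 2·atan2(√a,√(1−a))
σ = 11.441° → d = Rσ = 6370·0.19968 = 1272 km

1272 km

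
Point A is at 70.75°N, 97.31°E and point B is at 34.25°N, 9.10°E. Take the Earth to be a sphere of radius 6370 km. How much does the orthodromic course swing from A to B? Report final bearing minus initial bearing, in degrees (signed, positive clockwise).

-78.0°

Initial bearing θ₁ = atan2(sin Δλ cos φ₂, cos φ₁ sin φ₂ − sin φ₁ cos φ₂ cos Δλ) = 281.04°
Final bearing θ₂ = (initial bearing from the destination back to the start) + 180° = 203.05°
Δθ = θ₂ − θ₁ = -78.0°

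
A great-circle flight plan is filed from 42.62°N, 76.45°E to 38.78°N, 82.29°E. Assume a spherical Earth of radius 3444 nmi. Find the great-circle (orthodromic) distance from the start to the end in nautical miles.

352 nmi

cos σ = sin φ₁ sin φ₂ + cos φ₁ cos φ₂ cos Δλ
      = sin(42.62°)sin(38.78°) + cos(42.62°)cos(38.78°)cos(5.84°) = 0.9948
σ = 5.858° → d = Rσ = 3444·0.10224 = 352 nmi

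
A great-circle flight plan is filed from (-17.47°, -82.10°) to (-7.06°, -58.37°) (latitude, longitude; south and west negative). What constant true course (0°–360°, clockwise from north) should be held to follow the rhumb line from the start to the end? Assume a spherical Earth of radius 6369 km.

65.8°

Δψ = ln[tan(π/4+φ₂/2)/tan(π/4+φ₁/2)] = +0.1862
Δλ = +0.4142 rad (taken the short way round)
course = atan2(Δλ, Δψ) = 65.79°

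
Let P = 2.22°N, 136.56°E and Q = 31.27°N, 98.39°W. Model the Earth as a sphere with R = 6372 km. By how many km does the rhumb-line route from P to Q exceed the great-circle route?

Great circle: cos σ = sin φ₁ sin φ₂ + cos φ₁ cos φ₂ cos Δλ,  σ = 2.0605 rad → d_gc = 13129.7 km
Rhumb line: Δψ = +0.5363, q = Δφ/Δψ = 0.9454, d_rh = R√(Δφ²+q²Δλ²) = 13538.6 km
Excess = 13538.6 − 13129.7 = 408.9 ≈ 409 km

409 km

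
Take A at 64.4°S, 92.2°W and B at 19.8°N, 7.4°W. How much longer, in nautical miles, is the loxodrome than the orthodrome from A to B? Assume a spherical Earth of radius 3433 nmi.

Great circle: cos σ = sin φ₁ sin φ₂ + cos φ₁ cos φ₂ cos Δλ,  σ = 1.8428 rad → d_gc = 6326.3 nmi
Rhumb line: Δψ = +1.8346, q = Δφ/Δψ = 0.8010, d_rh = R√(Δφ²+q²Δλ²) = 6482.0 nmi
Excess = 6482.0 − 6326.3 = 155.7 ≈ 156 nmi

156 nmi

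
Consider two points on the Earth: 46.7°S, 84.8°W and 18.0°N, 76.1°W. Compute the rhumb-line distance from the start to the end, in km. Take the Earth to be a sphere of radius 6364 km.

Δψ = ln[tan(π/4+φ₂/2)/tan(π/4+φ₁/2)] = +1.2434;  Δφ = +1.1292 rad,  Δλ = +0.1518 rad
q = Δφ/Δψ = 0.9082
d = R·√(Δφ² + q²Δλ²) = 6364·1.13762 = 7240 km

7240 km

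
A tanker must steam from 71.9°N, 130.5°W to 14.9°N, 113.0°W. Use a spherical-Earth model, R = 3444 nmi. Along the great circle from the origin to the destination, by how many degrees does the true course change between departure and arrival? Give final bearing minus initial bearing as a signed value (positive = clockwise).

Initial bearing θ₁ = atan2(sin Δλ cos φ₂, cos φ₁ sin φ₂ − sin φ₁ cos φ₂ cos Δλ) = 159.95°
Final bearing θ₂ = (initial bearing from the destination back to the start) + 180° = 173.67°
Δθ = θ₂ − θ₁ = +13.7°

+13.7°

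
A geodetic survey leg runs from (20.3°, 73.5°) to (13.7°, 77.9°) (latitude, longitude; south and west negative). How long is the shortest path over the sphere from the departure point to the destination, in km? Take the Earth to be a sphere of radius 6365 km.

869 km

cos σ = sin φ₁ sin φ₂ + cos φ₁ cos φ₂ cos Δλ
      = sin(20.30°)sin(13.70°) + cos(20.30°)cos(13.70°)cos(4.40°) = 0.9907
σ = 7.826° → d = Rσ = 6365·0.13658 = 869 km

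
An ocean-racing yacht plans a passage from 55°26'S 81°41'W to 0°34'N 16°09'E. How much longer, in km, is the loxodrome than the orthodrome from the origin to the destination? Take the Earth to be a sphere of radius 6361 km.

416 km

Great circle: cos σ = sin φ₁ sin φ₂ + cos φ₁ cos φ₂ cos Δλ,  σ = 1.6564 rad → d_gc = 10536.2 km
Rhumb line: Δψ = +1.1774, q = Δφ/Δψ = 0.8301, d_rh = R√(Δφ²+q²Δλ²) = 10952.2 km
Excess = 10952.2 − 10536.2 = 416.0 ≈ 416 km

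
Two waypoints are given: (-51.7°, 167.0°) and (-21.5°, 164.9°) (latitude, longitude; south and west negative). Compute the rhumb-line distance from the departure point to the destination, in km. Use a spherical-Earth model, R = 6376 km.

Rhumb course C = atan2(Δλ, Δψ) with Δψ = ln[tan(π/4+φ₂/2)/tan(π/4+φ₁/2)] = +0.6733, Δλ = -0.0367 → C = 356.88°
d = R·|Δφ| / |cos C| = 6376·0.52709 / 0.99852 = 3366 km

3366 km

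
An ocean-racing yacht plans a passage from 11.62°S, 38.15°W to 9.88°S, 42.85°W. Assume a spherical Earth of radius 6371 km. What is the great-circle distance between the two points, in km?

549 km

Haversine: a = sin²(Δφ/2)+cos φ₁ cos φ₂ sin²(Δλ/2) = 0.00185;  σ = 2·atan2(√a,√(1−a))
σ = 4.934° → d = Rσ = 6371·0.08612 = 549 km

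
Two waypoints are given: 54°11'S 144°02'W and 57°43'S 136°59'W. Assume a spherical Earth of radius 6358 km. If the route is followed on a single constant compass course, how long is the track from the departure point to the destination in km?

588 km

Δψ = ln[tan(π/4+φ₂/2)/tan(π/4+φ₁/2)] = -0.1102;  Δφ = -0.0617 rad,  Δλ = +0.1230 rad
q = Δφ/Δψ = 0.5594
d = R·√(Δφ² + q²Δλ²) = 6358·0.09242 = 588 km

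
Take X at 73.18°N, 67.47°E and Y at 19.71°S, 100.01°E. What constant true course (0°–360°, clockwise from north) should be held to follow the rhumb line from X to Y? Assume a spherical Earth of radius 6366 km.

165.9°

Δψ = ln[tan(π/4+φ₂/2)/tan(π/4+φ₁/2)] = -2.2626
Δλ = +0.5679 rad (taken the short way round)
course = atan2(Δλ, Δψ) = 165.91°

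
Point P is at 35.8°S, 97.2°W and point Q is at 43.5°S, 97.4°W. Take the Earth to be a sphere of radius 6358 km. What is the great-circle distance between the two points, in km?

cos σ = sin φ₁ sin φ₂ + cos φ₁ cos φ₂ cos Δλ
      = sin(-35.80°)sin(-43.50°) + cos(-35.80°)cos(-43.50°)cos(-0.20°) = 0.9910
σ = 7.702° → d = Rσ = 6358·0.13442 = 855 km

855 km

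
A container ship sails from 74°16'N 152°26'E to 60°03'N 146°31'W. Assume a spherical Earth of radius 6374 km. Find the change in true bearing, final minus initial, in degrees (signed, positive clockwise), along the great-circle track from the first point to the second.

At departure: θ₁ = atan2(sin Δλ cos φ₂, cos φ₁ sin φ₂ − sin φ₁ cos φ₂ cos Δλ) = 89.69°
At arrival: θ₂ = atan2(sin Δλ cos φ₁, −cos φ₂ sin φ₁ + sin φ₂ cos φ₁ cos Δλ) = 147.10°
Δθ = θ₂ − θ₁ = +57.4°

+57.4°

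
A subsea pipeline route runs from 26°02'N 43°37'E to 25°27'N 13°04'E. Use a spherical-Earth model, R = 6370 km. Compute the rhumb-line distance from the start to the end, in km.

3060 km

Δψ = ln[tan(π/4+φ₂/2)/tan(π/4+φ₁/2)] = -0.0113;  Δφ = -0.0102 rad,  Δλ = -0.5332 rad
q = Δφ/Δψ = 0.9008
d = R·√(Δφ² + q²Δλ²) = 6370·0.48039 = 3060 km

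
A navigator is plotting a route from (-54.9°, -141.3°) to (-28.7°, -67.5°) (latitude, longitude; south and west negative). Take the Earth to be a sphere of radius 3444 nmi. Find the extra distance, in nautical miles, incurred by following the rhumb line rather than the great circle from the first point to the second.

Great circle: cos σ = sin φ₁ sin φ₂ + cos φ₁ cos φ₂ cos Δλ,  σ = 1.0079 rad → d_gc = 3471.3 nmi
Rhumb line: Δψ = +0.6279, q = Δφ/Δψ = 0.7282, d_rh = R√(Δφ²+q²Δλ²) = 3593.9 nmi
Excess = 3593.9 − 3471.3 = 122.6 ≈ 123 nmi

123 nmi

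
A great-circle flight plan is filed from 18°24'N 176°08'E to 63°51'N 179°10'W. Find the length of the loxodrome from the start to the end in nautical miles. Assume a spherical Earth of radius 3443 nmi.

Rhumb course C = atan2(Δλ, Δψ) with Δψ = ln[tan(π/4+φ₂/2)/tan(π/4+φ₁/2)] = +1.1331, Δλ = +0.0820 → C = 4.14°
d = R·|Δφ| / |cos C| = 3443·0.79325 / 0.99739 = 2738 nmi

2738 nmi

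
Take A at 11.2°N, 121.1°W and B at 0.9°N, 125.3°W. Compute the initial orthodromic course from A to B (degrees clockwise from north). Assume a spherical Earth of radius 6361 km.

202.3°

N = sin Δλ·cos φ₂ = -0.0732;  D = cos φ₁ sin φ₂ − sin φ₁ cos φ₂ cos Δλ = -0.1783
initial course = atan2(N, D) = 202.33°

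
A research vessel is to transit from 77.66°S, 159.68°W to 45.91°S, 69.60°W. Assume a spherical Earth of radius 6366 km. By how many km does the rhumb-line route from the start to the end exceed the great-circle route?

Great circle: cos σ = sin φ₁ sin φ₂ + cos φ₁ cos φ₂ cos Δλ,  σ = 0.7934 rad → d_gc = 5050.6 km
Rhumb line: Δψ = +1.3206, q = Δφ/Δψ = 0.4196, d_rh = R√(Δφ²+q²Δλ²) = 5484.6 km
Excess = 5484.6 − 5050.6 = 434.0 ≈ 434 km

434 km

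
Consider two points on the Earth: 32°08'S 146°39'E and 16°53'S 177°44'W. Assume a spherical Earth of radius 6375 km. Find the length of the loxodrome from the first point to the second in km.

3971 km

Rhumb course C = atan2(Δλ, Δψ) with Δψ = ln[tan(π/4+φ₂/2)/tan(π/4+φ₁/2)] = +0.2937, Δλ = +0.6216 → C = 64.71°
d = R·|Δφ| / |cos C| = 6375·0.26616 / 0.42725 = 3971 km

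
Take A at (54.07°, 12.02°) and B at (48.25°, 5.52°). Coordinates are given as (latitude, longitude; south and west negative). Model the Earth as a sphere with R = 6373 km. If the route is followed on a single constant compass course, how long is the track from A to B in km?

790 km

Rhumb course C = atan2(Δλ, Δψ) with Δψ = ln[tan(π/4+φ₂/2)/tan(π/4+φ₁/2)] = -0.1623, Δλ = -0.1134 → C = 214.96°
d = R·|Δφ| / |cos C| = 6373·0.10158 / 0.81954 = 790 km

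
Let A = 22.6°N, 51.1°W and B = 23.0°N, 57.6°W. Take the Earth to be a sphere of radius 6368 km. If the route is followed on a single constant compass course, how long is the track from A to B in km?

Δψ = ln[tan(π/4+φ₂/2)/tan(π/4+φ₁/2)] = +0.0076;  Δφ = +0.0070 rad,  Δλ = -0.1134 rad
q = Δφ/Δψ = 0.9219
d = R·√(Δφ² + q²Δλ²) = 6368·0.10481 = 667 km

667 km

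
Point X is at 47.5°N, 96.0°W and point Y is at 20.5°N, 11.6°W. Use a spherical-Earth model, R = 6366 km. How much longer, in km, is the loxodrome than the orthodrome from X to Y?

Great circle: cos σ = sin φ₁ sin φ₂ + cos φ₁ cos φ₂ cos Δλ,  σ = 1.2451 rad → d_gc = 7926.4 km
Rhumb line: Δψ = -0.5788, q = Δφ/Δψ = 0.8142, d_rh = R√(Δφ²+q²Δλ²) = 8203.0 km
Excess = 8203.0 − 7926.4 = 276.6 ≈ 277 km

277 km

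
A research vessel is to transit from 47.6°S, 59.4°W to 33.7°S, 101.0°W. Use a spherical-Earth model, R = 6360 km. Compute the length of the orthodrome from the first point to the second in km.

3772 km

Haversine: a = sin²(Δφ/2)+cos φ₁ cos φ₂ sin²(Δλ/2) = 0.08538;  σ = 2·atan2(√a,√(1−a))
σ = 33.980° → d = Rσ = 6360·0.59306 = 3772 km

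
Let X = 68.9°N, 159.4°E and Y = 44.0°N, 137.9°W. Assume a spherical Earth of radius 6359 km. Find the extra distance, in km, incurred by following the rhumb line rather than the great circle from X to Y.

Great circle: cos σ = sin φ₁ sin φ₂ + cos φ₁ cos φ₂ cos Δλ,  σ = 0.6969 rad → d_gc = 4431.39 km
Rhumb line: Δψ = -0.8238, q = Δφ/Δψ = 0.5275, d_rh = R√(Δφ²+q²Δλ²) = 4594.94 km
Excess = 4594.94 − 4431.39 = 163.55 ≈ 164 km

164 km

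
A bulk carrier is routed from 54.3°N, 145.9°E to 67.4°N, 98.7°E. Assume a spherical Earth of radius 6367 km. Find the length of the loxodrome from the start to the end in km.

Δψ = ln[tan(π/4+φ₂/2)/tan(π/4+φ₁/2)] = +0.4772;  Δφ = +0.2286 rad,  Δλ = -0.8238 rad
q = Δφ/Δψ = 0.4791
d = R·√(Δφ² + q²Δλ²) = 6367·0.45612 = 2904 km

2904 km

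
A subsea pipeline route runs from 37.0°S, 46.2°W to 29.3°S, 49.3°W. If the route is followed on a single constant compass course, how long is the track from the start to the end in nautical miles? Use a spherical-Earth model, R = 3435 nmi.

487 nmi

Δψ = ln[tan(π/4+φ₂/2)/tan(π/4+φ₁/2)] = +0.1607;  Δφ = +0.1344 rad,  Δλ = -0.0541 rad
q = Δφ/Δψ = 0.8361
d = R·√(Δφ² + q²Δλ²) = 3435·0.14180 = 487 nmi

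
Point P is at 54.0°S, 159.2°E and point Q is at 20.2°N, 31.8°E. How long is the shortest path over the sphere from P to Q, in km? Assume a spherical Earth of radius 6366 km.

cos σ = sin φ₁ sin φ₂ + cos φ₁ cos φ₂ cos Δλ
      = sin(-54.00°)sin(20.20°) + cos(-54.00°)cos(20.20°)cos(-127.40°) = -0.6144
σ = 127.908° → d = Rσ = 6366·2.23242 = 14212 km

14212 km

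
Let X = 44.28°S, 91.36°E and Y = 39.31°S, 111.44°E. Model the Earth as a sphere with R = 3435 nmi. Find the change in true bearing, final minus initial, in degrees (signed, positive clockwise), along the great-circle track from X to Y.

-13.5°

Initial bearing θ₁ = atan2(sin Δλ cos φ₂, cos φ₁ sin φ₂ − sin φ₁ cos φ₂ cos Δλ) = 78.55°
Final bearing θ₂ = (initial bearing from the destination back to the start) + 180° = 65.08°
Δθ = θ₂ − θ₁ = -13.5°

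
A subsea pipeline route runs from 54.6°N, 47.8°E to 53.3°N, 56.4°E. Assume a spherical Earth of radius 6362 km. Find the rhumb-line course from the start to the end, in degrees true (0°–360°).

Δψ = ln[tan(π/4+φ₂/2)/tan(π/4+φ₁/2)] = -0.0386
Δλ = +0.1501 rad (taken the short way round)
course = atan2(Δλ, Δψ) = 104.41°

104.4°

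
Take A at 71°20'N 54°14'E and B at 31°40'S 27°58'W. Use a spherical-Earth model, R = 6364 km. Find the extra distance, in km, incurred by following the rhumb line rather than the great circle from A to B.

304 km

Great circle: cos σ = sin φ₁ sin φ₂ + cos φ₁ cos φ₂ cos Δλ,  σ = 2.0492 rad → d_gc = 13041.3 km
Rhumb line: Δψ = -2.3889, q = Δφ/Δψ = 0.7525, d_rh = R√(Δφ²+q²Δλ²) = 13345.0 km
Excess = 13345.0 − 13041.3 = 303.7 ≈ 304 km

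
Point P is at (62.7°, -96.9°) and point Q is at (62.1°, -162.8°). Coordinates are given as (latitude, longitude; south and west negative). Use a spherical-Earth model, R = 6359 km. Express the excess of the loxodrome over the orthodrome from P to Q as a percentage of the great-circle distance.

Great circle: σ = 0.5096 rad → d_gc = Rσ = 3240.2 km
Rhumb: Δφ = -0.0105, Δλ = -1.1502, Δψ = -0.0226, q = Δφ/Δψ = 0.4633 → d_rh = R√(Δφ²+q²Δλ²) = 3389.0 km
Excess = (3389.0 − 3240.2) / 3240.2 = 148.8 / 3240.2 = 4.59% ≈ 4.6%

4.6%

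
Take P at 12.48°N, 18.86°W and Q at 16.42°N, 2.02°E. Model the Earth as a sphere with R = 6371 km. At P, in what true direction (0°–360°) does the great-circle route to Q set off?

76.5°

N = sin Δλ·cos φ₂ = +0.3419;  D = cos φ₁ sin φ₂ − sin φ₁ cos φ₂ cos Δλ = +0.0823
initial course = atan2(N, D) = 76.46°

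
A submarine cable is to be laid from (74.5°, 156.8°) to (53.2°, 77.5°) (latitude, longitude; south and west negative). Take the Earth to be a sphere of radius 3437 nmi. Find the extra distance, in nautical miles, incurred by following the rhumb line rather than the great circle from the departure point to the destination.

Great circle: cos σ = sin φ₁ sin φ₂ + cos φ₁ cos φ₂ cos Δλ,  σ = 0.6413 rad → d_gc = 2204.1 nmi
Rhumb line: Δψ = -0.8938, q = Δφ/Δψ = 0.4159, d_rh = R√(Δφ²+q²Δλ²) = 2355.3 nmi
Excess = 2355.3 − 2204.1 = 151.2 ≈ 151 nmi

151 nmi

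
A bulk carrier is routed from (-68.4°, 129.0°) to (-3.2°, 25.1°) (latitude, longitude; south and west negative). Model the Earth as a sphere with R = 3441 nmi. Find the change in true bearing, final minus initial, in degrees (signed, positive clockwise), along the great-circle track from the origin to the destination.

Initial bearing θ₁ = atan2(sin Δλ cos φ₂, cos φ₁ sin φ₂ − sin φ₁ cos φ₂ cos Δλ) = 255.89°
Final bearing θ₂ = (initial bearing from the destination back to the start) + 180° = 339.05°
Δθ = θ₂ − θ₁ = +83.2°

+83.2°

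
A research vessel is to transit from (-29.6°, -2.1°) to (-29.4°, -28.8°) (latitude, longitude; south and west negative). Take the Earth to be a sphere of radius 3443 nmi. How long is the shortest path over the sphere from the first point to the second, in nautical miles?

1393 nmi

Haversine: a = sin²(Δφ/2)+cos φ₁ cos φ₂ sin²(Δλ/2) = 0.04039;  σ = 2·atan2(√a,√(1−a))
σ = 23.188° → d = Rσ = 3443·0.40470 = 1393 nmi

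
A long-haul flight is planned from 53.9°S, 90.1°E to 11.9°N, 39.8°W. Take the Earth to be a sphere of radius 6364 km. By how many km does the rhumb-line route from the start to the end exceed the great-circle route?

841 km

Great circle: cos σ = sin φ₁ sin φ₂ + cos φ₁ cos φ₂ cos Δλ,  σ = 2.1370 rad → d_gc = 13599.8 km
Rhumb line: Δψ = +1.3304, q = Δφ/Δψ = 0.8632, d_rh = R√(Δφ²+q²Δλ²) = 14440.7 km
Excess = 14440.7 − 13599.8 = 840.9 ≈ 841 km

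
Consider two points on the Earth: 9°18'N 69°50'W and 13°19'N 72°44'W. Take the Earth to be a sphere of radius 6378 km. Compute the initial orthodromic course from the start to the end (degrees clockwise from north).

N = sin Δλ·cos φ₂ = -0.0492;  D = cos φ₁ sin φ₂ − sin φ₁ cos φ₂ cos Δλ = +0.0702
initial course = atan2(N, D) = 324.98°

325.0°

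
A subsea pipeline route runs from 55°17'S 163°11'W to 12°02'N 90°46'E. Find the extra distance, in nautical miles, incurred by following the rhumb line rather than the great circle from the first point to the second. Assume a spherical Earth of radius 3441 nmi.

236 nmi

Great circle: cos σ = sin φ₁ sin φ₂ + cos φ₁ cos φ₂ cos Δλ,  σ = 1.9022 rad → d_gc = 6545.4 nmi
Rhumb line: Δψ = +1.3745, q = Δφ/Δψ = 0.8548, d_rh = R√(Δφ²+q²Δλ²) = 6781.2 nmi
Excess = 6781.2 − 6545.4 = 235.8 ≈ 236 nmi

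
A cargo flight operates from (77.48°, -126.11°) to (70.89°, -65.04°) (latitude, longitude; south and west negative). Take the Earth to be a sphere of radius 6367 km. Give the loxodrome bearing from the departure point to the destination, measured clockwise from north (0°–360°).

111.9°

Δψ = ln[tan(π/4+φ₂/2)/tan(π/4+φ₁/2)] = -0.4282
Δλ = +1.0659 rad (taken the short way round)
course = atan2(Δλ, Δψ) = 111.89°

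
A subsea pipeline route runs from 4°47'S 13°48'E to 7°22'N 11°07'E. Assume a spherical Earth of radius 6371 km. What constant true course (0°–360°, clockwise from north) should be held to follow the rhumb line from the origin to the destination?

347.6°

Δψ = ln[tan(π/4+φ₂/2)/tan(π/4+φ₁/2)] = +0.2125
Δλ = -0.0468 rad (taken the short way round)
course = atan2(Δλ, Δψ) = 347.57°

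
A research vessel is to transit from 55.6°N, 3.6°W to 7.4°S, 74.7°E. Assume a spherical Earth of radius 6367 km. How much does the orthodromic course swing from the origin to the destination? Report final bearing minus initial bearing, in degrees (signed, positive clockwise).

+42.6°

At departure: θ₁ = atan2(sin Δλ cos φ₂, cos φ₁ sin φ₂ − sin φ₁ cos φ₂ cos Δλ) = 103.81°
At arrival: θ₂ = atan2(sin Δλ cos φ₁, −cos φ₂ sin φ₁ + sin φ₂ cos φ₁ cos Δλ) = 146.41°
Δθ = θ₂ − θ₁ = +42.6°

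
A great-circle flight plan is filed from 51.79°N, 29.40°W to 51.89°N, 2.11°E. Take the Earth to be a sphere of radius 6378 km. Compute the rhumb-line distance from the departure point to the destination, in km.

2167 km

Δψ = ln[tan(π/4+φ₂/2)/tan(π/4+φ₁/2)] = +0.0028;  Δφ = +0.0017 rad,  Δλ = +0.5500 rad
q = Δφ/Δψ = 0.6179
d = R·√(Δφ² + q²Δλ²) = 6378·0.33980 = 2167 km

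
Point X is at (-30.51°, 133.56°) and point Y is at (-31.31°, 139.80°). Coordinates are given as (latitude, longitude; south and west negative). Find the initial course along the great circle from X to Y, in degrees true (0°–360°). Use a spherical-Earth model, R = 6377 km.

100.1°

N = sin Δλ·cos φ₂ = +0.0929;  D = cos φ₁ sin φ₂ − sin φ₁ cos φ₂ cos Δλ = -0.0165
initial course = atan2(N, D) = 100.09°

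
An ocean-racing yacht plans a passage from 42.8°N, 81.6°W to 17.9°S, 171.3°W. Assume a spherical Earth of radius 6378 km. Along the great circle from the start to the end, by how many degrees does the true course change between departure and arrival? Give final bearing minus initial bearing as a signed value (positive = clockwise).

-27.9°

Initial bearing θ₁ = atan2(sin Δλ cos φ₂, cos φ₁ sin φ₂ − sin φ₁ cos φ₂ cos Δλ) = 256.47°
Final bearing θ₂ = (initial bearing from the destination back to the start) + 180° = 228.56°
Δθ = θ₂ − θ₁ = -27.9°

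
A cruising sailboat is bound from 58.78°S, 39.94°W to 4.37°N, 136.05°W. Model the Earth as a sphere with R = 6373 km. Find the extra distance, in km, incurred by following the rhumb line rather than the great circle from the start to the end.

Great circle: cos σ = sin φ₁ sin φ₂ + cos φ₁ cos φ₂ cos Δλ,  σ = 1.6913 rad → d_gc = 10778.39 km
Rhumb line: Δψ = +1.3515, q = Δφ/Δψ = 0.8155, d_rh = R√(Δφ²+q²Δλ²) = 11195.86 km
Excess = 11195.86 − 10778.39 = 417.47 ≈ 417 km

417 km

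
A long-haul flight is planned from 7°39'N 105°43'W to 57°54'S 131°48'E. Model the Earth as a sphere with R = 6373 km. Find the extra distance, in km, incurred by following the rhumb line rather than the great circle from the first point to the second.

842 km

Great circle: cos σ = sin φ₁ sin φ₂ + cos φ₁ cos φ₂ cos Δλ,  σ = 1.9775 rad → d_gc = 12602.9 km
Rhumb line: Δψ = -1.3798, q = Δφ/Δψ = 0.8292, d_rh = R√(Δφ²+q²Δλ²) = 13444.9 km
Excess = 13444.9 − 12602.9 = 842.0 ≈ 842 km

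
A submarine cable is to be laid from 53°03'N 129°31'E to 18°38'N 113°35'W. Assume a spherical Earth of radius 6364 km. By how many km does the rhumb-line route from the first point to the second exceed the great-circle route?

Great circle: cos σ = sin φ₁ sin φ₂ + cos φ₁ cos φ₂ cos Δλ,  σ = 1.5732 rad → d_gc = 10011.6 km
Rhumb line: Δψ = -0.7652, q = Δφ/Δψ = 0.7850, d_rh = R√(Δφ²+q²Δλ²) = 10886.3 km
Excess = 10886.3 − 10011.6 = 874.7 ≈ 875 km

875 km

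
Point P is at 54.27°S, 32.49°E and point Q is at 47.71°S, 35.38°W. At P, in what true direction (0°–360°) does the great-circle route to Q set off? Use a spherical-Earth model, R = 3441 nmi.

θ = atan2( sin Δλ·cos φ₂ ,  cos φ₁ sin φ₂ − sin φ₁ cos φ₂ cos Δλ )
  = atan2(-0.6233, -0.2262) = 250.05°

250.1°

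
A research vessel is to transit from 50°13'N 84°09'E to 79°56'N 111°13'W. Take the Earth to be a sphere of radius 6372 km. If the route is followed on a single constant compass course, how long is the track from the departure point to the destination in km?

7489 km

Rhumb course C = atan2(Δλ, Δψ) with Δψ = ln[tan(π/4+φ₂/2)/tan(π/4+φ₁/2)] = +1.4130, Δλ = +2.8734 → C = 63.81°
d = R·|Δφ| / |cos C| = 6372·0.51865 / 0.44128 = 7489 km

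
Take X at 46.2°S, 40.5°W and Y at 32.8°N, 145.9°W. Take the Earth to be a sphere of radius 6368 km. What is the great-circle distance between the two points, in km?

13677 km

cos σ = sin φ₁ sin φ₂ + cos φ₁ cos φ₂ cos Δλ
      = sin(-46.20°)sin(32.80°) + cos(-46.20°)cos(32.80°)cos(-105.40°) = -0.5455
σ = 123.058° → d = Rσ = 6368·2.14776 = 13677 km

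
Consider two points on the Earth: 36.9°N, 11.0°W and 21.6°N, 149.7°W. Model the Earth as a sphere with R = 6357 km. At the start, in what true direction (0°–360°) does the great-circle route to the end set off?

θ = atan2( sin Δλ·cos φ₂ ,  cos φ₁ sin φ₂ − sin φ₁ cos φ₂ cos Δλ )
  = atan2(-0.6137, +0.7138) = 319.31°

319.3°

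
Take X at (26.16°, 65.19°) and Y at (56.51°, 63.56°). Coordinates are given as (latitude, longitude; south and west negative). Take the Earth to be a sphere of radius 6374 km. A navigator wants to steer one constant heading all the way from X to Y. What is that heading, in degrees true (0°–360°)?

Δψ = ln[tan(π/4+φ₂/2)/tan(π/4+φ₁/2)] = +0.7278
Δλ = -0.0284 rad (taken the short way round)
course = atan2(Δλ, Δψ) = 357.76°

357.8°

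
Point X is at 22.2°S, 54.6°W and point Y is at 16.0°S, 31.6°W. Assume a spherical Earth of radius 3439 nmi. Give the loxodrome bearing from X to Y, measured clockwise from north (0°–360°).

74.1°

Meridional parts: M(φ₁)=-0.3975, M(φ₂)=-0.2830 → ΔM = +0.1146;  Δλ = +0.4014 rad
tan C = Δλ / ΔM = +3.5033 → C = 74.07°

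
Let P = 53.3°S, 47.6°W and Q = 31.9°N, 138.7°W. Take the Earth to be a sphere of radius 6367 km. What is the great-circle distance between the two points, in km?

Haversine: a = sin²(Δφ/2)+cos φ₁ cos φ₂ sin²(Δλ/2) = 0.71671;  σ = 2·atan2(√a,√(1−a))
σ = 115.685° → d = Rσ = 6367·2.01909 = 12856 km

12856 km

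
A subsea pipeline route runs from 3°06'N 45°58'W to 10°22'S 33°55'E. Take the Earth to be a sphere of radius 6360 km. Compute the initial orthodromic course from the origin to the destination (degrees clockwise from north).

θ = atan2( sin Δλ·cos φ₂ ,  cos φ₁ sin φ₂ − sin φ₁ cos φ₂ cos Δλ )
  = atan2(+0.9684, -0.1890) = 101.05°

101.0°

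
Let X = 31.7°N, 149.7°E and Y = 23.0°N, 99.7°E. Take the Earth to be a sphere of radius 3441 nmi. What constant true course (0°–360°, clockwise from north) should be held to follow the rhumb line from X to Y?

258.9°

Meridional parts: M(φ₁)=+0.5839, M(φ₂)=+0.4127 → ΔM = -0.1712;  Δλ = -0.8727 rad
tan C = Δλ / ΔM = +5.0972 → C = 258.90°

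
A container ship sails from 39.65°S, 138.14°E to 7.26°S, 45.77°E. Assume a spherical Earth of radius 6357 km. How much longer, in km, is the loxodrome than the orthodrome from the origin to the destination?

228 km

Great circle: cos σ = sin φ₁ sin φ₂ + cos φ₁ cos φ₂ cos Δλ,  σ = 1.5217 rad → d_gc = 9673.6 km
Rhumb line: Δψ = +0.6279, q = Δφ/Δψ = 0.9003, d_rh = R√(Δφ²+q²Δλ²) = 9902.0 km
Excess = 9902.0 − 9673.6 = 228.4 ≈ 228 km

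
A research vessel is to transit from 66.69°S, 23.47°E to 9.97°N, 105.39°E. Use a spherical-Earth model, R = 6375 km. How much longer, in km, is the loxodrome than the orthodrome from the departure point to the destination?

326 km

Great circle: cos σ = sin φ₁ sin φ₂ + cos φ₁ cos φ₂ cos Δλ,  σ = 1.6752 rad → d_gc = 10679.5 km
Rhumb line: Δψ = +1.7535, q = Δφ/Δψ = 0.7630, d_rh = R√(Δφ²+q²Δλ²) = 11005.7 km
Excess = 11005.7 − 10679.5 = 326.2 ≈ 326 km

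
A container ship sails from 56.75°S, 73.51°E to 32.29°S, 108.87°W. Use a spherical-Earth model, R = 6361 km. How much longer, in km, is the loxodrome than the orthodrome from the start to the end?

3910 km

Great circle: cos σ = sin φ₁ sin φ₂ + cos φ₁ cos φ₂ cos Δλ,  σ = 1.5872 rad → d_gc = 10095.9 km
Rhumb line: Δψ = +0.6127, q = Δφ/Δψ = 0.6968, d_rh = R√(Δφ²+q²Δλ²) = 14006.0 km
Excess = 14006.0 − 10095.9 = 3910.1 ≈ 3910 km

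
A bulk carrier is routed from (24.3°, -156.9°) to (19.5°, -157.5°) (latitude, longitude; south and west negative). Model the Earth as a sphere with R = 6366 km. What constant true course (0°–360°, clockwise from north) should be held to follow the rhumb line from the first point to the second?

186.6°

Δψ = ln[tan(π/4+φ₂/2)/tan(π/4+φ₁/2)] = -0.0903
Δλ = -0.0105 rad (taken the short way round)
course = atan2(Δλ, Δψ) = 186.61°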